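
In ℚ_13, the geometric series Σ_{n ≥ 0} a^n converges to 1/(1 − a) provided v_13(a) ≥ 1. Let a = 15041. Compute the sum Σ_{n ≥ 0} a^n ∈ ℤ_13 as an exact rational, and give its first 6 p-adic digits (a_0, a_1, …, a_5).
Σ a^n = 1/(1 − a) = -1/15040;  first 6 digits = (1, 0, 11, 6, 4, 11)

v_13(a) = 2 ≥ 1, so the series converges in ℤ_13 to 1/(1 − a) = 1/(1 − 15041) = -1/15040. Expand this rational in ℤ_13: compute digits iteratively via d_i = x_i mod 13, x_{i+1} = (x_i − d_i)/13. The first 6 digits are (1, 0, 11, 6, 4, 11).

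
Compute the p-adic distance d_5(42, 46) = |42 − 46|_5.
d_5(42, 46) = 1

Step 1 — x − y = 42 − 46 = -4. Step 2 — v_5(-4) = 0 (factor: -4 = −(5^0 · 4); the sign does not affect v_p). Step 3 — |x − y|_5 = 5^{0} = 1.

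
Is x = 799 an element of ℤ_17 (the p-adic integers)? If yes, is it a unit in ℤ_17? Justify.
x ∈ ℤ_17 but not a unit; v_17(x) = 1 > 0

ℤ_17 = {x ∈ ℚ_17 : v_17(x) ≥ 0} and ℤ_17^× = {x ∈ ℤ_17 : v_17(x) = 0}. Here v_17(799) = v_17(num) − v_17(den) = 1; compare against these criteria.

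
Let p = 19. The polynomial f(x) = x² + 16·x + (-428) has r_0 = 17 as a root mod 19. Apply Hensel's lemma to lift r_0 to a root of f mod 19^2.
r_1 = 36 (mod 361)

Hensel: r_{i+1} = r_i − f(r_i)·(f′(r_i))^{-1} mod 19^{i+2}, f′(x) = 2x + 16. Iterate:
  r_0 = 17 (mod 19)
  r_1 = 36 (mod 361)
Final: r = 36 satisfies f(r) ≡ 0 mod 19^2.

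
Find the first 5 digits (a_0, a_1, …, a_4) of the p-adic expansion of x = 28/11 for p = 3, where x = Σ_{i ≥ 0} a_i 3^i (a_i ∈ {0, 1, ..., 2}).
(a_0, …, a_4) = (2, 1, 0, 1, 1)

v_3(28/11) = 0 (numerator and denominator both coprime to 3), so x ∈ ℤ_3^×. Compute digits iteratively via a_i = x_i mod 3, x_{i+1} = (x_i − a_i)/3, with x_0 = x:
  x_0 = 28/11;  a_0 = 2;  x_1 = (x_0 − 2)/3 = 2/11
  x_1 = 2/11;  a_1 = 1;  x_2 = (x_1 − 1)/3 = -3/11
  x_2 = -3/11;  a_2 = 0;  x_3 = (x_2 − 0)/3 = -1/11
  x_3 = -1/11;  a_3 = 1;  x_4 = (x_3 − 1)/3 = -4/11
  x_4 = -4/11;  a_4 = 1;  x_5 = (x_4 − 1)/3 = -5/11
Digits: (2, 1, 0, 1, 1).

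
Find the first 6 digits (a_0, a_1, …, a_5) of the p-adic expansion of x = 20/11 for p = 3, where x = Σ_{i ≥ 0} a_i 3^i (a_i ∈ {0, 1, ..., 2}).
(a_0, …, a_5) = (1, 0, 2, 1, 0, 2)

v_3(20/11) = 0 (numerator and denominator both coprime to 3), so x ∈ ℤ_3^×. Compute digits iteratively via a_i = x_i mod 3, x_{i+1} = (x_i − a_i)/3, with x_0 = x:
  x_0 = 20/11;  a_0 = 1;  x_1 = (x_0 − 1)/3 = 3/11
  x_1 = 3/11;  a_1 = 0;  x_2 = (x_1 − 0)/3 = 1/11
  x_2 = 1/11;  a_2 = 2;  x_3 = (x_2 − 2)/3 = -7/11
  x_3 = -7/11;  a_3 = 1;  x_4 = (x_3 − 1)/3 = -6/11
  x_4 = -6/11;  a_4 = 0;  x_5 = (x_4 − 0)/3 = -2/11
  x_5 = -2/11;  a_5 = 2;  x_6 = (x_5 − 2)/3 = -8/11
Digits: (1, 0, 2, 1, 0, 2).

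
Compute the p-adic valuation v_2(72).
v_2(72) = 3

v_2(n) is the largest exponent k such that 2^k divides n. Factor out: 72 = 2^3 · 9. (Sign doesn't affect v_p.) So v_2(72) = 3.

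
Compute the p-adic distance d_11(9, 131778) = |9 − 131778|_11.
d_11(9, 131778) = 1/14641

Step 1 — x − y = 9 − 131778 = -131769. Step 2 — v_11(-131769) = 4 (factor: -131769 = −(11^4 · 9); the sign does not affect v_p). Step 3 — |x − y|_11 = 11^{-4} = 1/14641.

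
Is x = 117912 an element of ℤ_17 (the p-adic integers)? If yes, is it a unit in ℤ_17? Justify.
x ∈ ℤ_17 but not a unit; v_17(x) = 3 > 0

ℤ_17 = {x ∈ ℚ_17 : v_17(x) ≥ 0} and ℤ_17^× = {x ∈ ℤ_17 : v_17(x) = 0}. Here v_17(117912) = v_17(num) − v_17(den) = 3; compare against these criteria.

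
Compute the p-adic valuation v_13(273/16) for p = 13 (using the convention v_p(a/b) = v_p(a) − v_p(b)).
v_13(273/16) = 1

Factor powers of 13 from the numerator and denominator of the reduced fraction: 273 = 13^1 · 21 and 16 = 13^0 · 16. Apply v_p(a/b) = v_p(a) − v_p(b): v_13(273/16) = 1 − 0 = 1.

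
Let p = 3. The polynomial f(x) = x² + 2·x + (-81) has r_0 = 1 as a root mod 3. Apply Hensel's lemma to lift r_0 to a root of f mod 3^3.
r_2 = 25 (mod 27)

Hensel: r_{i+1} = r_i − f(r_i)·(f′(r_i))^{-1} mod 3^{i+2}, f′(x) = 2x + 2. Iterate:
  r_0 = 1 (mod 3)
  r_1 = 7 (mod 9)
  r_2 = 25 (mod 27)
Final: r = 25 satisfies f(r) ≡ 0 mod 3^3.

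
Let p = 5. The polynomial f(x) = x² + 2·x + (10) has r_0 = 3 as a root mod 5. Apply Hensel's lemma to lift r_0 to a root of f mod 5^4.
r_3 = 78 (mod 625)

Hensel: r_{i+1} = r_i − f(r_i)·(f′(r_i))^{-1} mod 5^{i+2}, f′(x) = 2x + 2. Iterate:
  r_0 = 3 (mod 5)
  r_1 = 3 (mod 25)
  r_2 = 78 (mod 125)
  r_3 = 78 (mod 625)
Final: r = 78 satisfies f(r) ≡ 0 mod 5^4.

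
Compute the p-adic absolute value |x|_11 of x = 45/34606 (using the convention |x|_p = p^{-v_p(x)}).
|45/34606|_11 = 1331

Step 1 — compute v_11(x) by factoring powers of 11 out of the numerator and denominator: v_11(45/34606) = -3. Step 2 — apply |x|_p = p^{-v_p(x)} = 11^{3} = 1331.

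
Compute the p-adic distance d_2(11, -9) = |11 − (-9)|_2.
d_2(11, -9) = 1/4

Step 1 — x − y = 11 − (-9) = 20. Step 2 — v_2(20) = 2 (factor: 20 = (2^2 · 5); the sign does not affect v_p). Step 3 — |x − y|_2 = 2^{-2} = 1/4.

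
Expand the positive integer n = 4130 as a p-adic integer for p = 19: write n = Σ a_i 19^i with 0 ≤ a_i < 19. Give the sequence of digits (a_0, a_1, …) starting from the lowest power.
(a_0, a_1, …) = (7, 8, 11)

Repeated division by 19 gives the digits low-to-high: 4130 = 7 + 8·19^1 + 11·19^2. Digit sequence: (7, 8, 11).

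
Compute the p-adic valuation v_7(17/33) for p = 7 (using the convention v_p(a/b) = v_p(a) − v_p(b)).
v_7(17/33) = 0

Factor powers of 7 from the numerator and denominator of the reduced fraction: 17 = 7^0 · 17 and 33 = 7^0 · 33. Apply v_p(a/b) = v_p(a) − v_p(b): v_7(17/33) = 0 − 0 = 0.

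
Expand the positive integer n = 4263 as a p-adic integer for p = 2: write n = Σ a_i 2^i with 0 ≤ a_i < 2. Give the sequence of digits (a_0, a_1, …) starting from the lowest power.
(a_0, a_1, …) = (1, 1, 1, 0, 0, 1, 0, 1, 0, 0, 0, 0, 1)

Repeated division by 2 gives the digits low-to-high: 4263 = 1 + 1·2^1 + 1·2^2 + 1·2^5 + 1·2^7 + 1·2^12. Digit sequence: (1, 1, 1, 0, 0, 1, 0, 1, 0, 0, 0, 0, 1).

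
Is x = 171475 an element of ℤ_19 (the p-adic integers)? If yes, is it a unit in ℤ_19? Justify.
x ∈ ℤ_19 but not a unit; v_19(x) = 3 > 0

ℤ_19 = {x ∈ ℚ_19 : v_19(x) ≥ 0} and ℤ_19^× = {x ∈ ℤ_19 : v_19(x) = 0}. Here v_19(171475) = v_19(num) − v_19(den) = 3; compare against these criteria.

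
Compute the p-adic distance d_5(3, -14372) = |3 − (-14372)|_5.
d_5(3, -14372) = 1/625

Step 1 — x − y = 3 − (-14372) = 14375. Step 2 — v_5(14375) = 4 (factor: 14375 = (5^4 · 23); the sign does not affect v_p). Step 3 — |x − y|_5 = 5^{-4} = 1/625.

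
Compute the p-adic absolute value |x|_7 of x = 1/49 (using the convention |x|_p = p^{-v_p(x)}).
|1/49|_7 = 49

Step 1 — compute v_7(x) by factoring powers of 7 out of the numerator and denominator: v_7(1/49) = -2. Step 2 — apply |x|_p = p^{-v_p(x)} = 7^{2} = 49.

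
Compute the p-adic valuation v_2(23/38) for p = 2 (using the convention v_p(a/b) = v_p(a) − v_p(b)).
v_2(23/38) = -1

Factor powers of 2 from the numerator and denominator of the reduced fraction: 23 = 2^0 · 23 and 38 = 2^1 · 19. Apply v_p(a/b) = v_p(a) − v_p(b): v_2(23/38) = 0 − 1 = -1.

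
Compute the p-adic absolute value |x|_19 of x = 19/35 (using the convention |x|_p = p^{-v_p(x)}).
|19/35|_19 = 1/19

Step 1 — compute v_19(x) by factoring powers of 19 out of the numerator and denominator: v_19(19/35) = 1. Step 2 — apply |x|_p = p^{-v_p(x)} = 19^{-1} = 1/19.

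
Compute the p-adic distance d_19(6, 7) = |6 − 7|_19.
d_19(6, 7) = 1

Step 1 — x − y = 6 − 7 = -1. Step 2 — v_19(-1) = 0 (factor: -1 = −(19^0 · 1); the sign does not affect v_p). Step 3 — |x − y|_19 = 19^{0} = 1.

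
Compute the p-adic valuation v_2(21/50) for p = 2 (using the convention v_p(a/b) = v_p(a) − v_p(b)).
v_2(21/50) = -1

Factor powers of 2 from the numerator and denominator of the reduced fraction: 21 = 2^0 · 21 and 50 = 2^1 · 25. Apply v_p(a/b) = v_p(a) − v_p(b): v_2(21/50) = 0 − 1 = -1.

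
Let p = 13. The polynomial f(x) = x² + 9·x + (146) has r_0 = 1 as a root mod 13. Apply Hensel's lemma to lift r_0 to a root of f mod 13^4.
r_3 = 3628 (mod 28561)

Hensel: r_{i+1} = r_i − f(r_i)·(f′(r_i))^{-1} mod 13^{i+2}, f′(x) = 2x + 9. Iterate:
  r_0 = 1 (mod 13)
  r_1 = 79 (mod 169)
  r_2 = 1431 (mod 2197)
  r_3 = 3628 (mod 28561)
Final: r = 3628 satisfies f(r) ≡ 0 mod 13^4.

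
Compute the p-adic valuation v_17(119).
v_17(119) = 1

v_17(n) is the largest exponent k such that 17^k divides n. Factor out: 119 = 17^1 · 7. (Sign doesn't affect v_p.) So v_17(119) = 1.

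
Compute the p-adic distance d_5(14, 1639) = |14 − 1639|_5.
d_5(14, 1639) = 1/125

Step 1 — x − y = 14 − 1639 = -1625. Step 2 — v_5(-1625) = 3 (factor: -1625 = −(5^3 · 13); the sign does not affect v_p). Step 3 — |x − y|_5 = 5^{-3} = 1/125.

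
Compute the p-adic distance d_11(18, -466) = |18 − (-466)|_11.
d_11(18, -466) = 1/121

Step 1 — x − y = 18 − (-466) = 484. Step 2 — v_11(484) = 2 (factor: 484 = (11^2 · 4); the sign does not affect v_p). Step 3 — |x − y|_11 = 11^{-2} = 1/121.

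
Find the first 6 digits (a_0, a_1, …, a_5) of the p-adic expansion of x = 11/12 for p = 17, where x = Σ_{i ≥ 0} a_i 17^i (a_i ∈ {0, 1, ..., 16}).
(a_0, …, a_5) = (8, 1, 7, 1, 7, 1)

v_17(11/12) = 0 (numerator and denominator both coprime to 17), so x ∈ ℤ_17^×. Compute digits iteratively via a_i = x_i mod 17, x_{i+1} = (x_i − a_i)/17, with x_0 = x:
  x_0 = 11/12;  a_0 = 8;  x_1 = (x_0 − 8)/17 = -5/12
  x_1 = -5/12;  a_1 = 1;  x_2 = (x_1 − 1)/17 = -1/12
  x_2 = -1/12;  a_2 = 7;  x_3 = (x_2 − 7)/17 = -5/12
  x_3 = -5/12;  a_3 = 1;  x_4 = (x_3 − 1)/17 = -1/12
  x_4 = -1/12;  a_4 = 7;  x_5 = (x_4 − 7)/17 = -5/12
  x_5 = -5/12;  a_5 = 1;  x_6 = (x_5 − 1)/17 = -1/12
Digits: (8, 1, 7, 1, 7, 1).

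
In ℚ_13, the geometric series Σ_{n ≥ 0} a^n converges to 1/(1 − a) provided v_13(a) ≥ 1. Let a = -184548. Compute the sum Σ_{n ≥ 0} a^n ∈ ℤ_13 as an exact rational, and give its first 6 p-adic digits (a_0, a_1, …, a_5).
Σ a^n = 1/(1 − a) = 1/184549;  first 6 digits = (1, 0, 0, 7, 6, 12)

v_13(a) = 3 ≥ 1, so the series converges in ℤ_13 to 1/(1 − a) = 1/(1 − (-184548)) = 1/184549. Expand this rational in ℤ_13: compute digits iteratively via d_i = x_i mod 13, x_{i+1} = (x_i − d_i)/13. The first 6 digits are (1, 0, 0, 7, 6, 12).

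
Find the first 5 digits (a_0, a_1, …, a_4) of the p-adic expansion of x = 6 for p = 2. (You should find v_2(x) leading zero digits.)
(a_0, …, a_4) = (0, 1, 1, 0, 0)

v_2(6) = 1, so a_0 = ... = a_0 = 0. Factor out: x = 2^1 · u with u = 3 a unit in ℤ_2. Expand u iteratively via a_{v+i} = u_i mod 2, u_{i+1} = (u_i − a_{v+i})/2:
  u_0 = 3;  a_1 = 1;  u_1 = (u_0 − 1)/2 = 1
  u_1 = 1;  a_2 = 1;  u_2 = (u_1 − 1)/2 = 0
  u_2 = 0;  a_3 = 0;  u_3 = (u_2 − 0)/2 = 0
  u_3 = 0;  a_4 = 0;  u_4 = (u_3 − 0)/2 = 0
Digits: (0, 1, 1, 0, 0).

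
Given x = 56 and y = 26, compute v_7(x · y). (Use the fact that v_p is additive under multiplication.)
v_7(1456) = 1

v_p(x) = 1 (factor: 56 = 7^1 · 8); v_p(y) = 0 (factor: 26 = 7^0 · 26). Additivity: v_p(xy) = v_p(x) + v_p(y) = 1 + 0 = 1. (Direct check: xy = 1456 = 7^1 · (208).)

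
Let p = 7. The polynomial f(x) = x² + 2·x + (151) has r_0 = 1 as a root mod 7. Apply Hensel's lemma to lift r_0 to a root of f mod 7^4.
r_3 = 1800 (mod 2401)

Hensel: r_{i+1} = r_i − f(r_i)·(f′(r_i))^{-1} mod 7^{i+2}, f′(x) = 2x + 2. Iterate:
  r_0 = 1 (mod 7)
  r_1 = 36 (mod 49)
  r_2 = 85 (mod 343)
  r_3 = 1800 (mod 2401)
Final: r = 1800 satisfies f(r) ≡ 0 mod 7^4.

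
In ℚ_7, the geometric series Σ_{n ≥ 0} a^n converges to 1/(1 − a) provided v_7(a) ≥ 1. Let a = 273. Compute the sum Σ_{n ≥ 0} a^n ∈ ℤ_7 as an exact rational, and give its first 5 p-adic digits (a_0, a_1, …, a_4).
Σ a^n = 1/(1 − a) = -1/272;  first 5 digits = (1, 4, 0, 2, 4)

v_7(a) = 1 ≥ 1, so the series converges in ℤ_7 to 1/(1 − a) = 1/(1 − 273) = -1/272. Expand this rational in ℤ_7: compute digits iteratively via d_i = x_i mod 7, x_{i+1} = (x_i − d_i)/7. The first 5 digits are (1, 4, 0, 2, 4).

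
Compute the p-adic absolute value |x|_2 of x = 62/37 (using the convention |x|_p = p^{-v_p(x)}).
|62/37|_2 = 1/2

Step 1 — compute v_2(x) by factoring powers of 2 out of the numerator and denominator: v_2(62/37) = 1. Step 2 — apply |x|_p = p^{-v_p(x)} = 2^{-1} = 1/2.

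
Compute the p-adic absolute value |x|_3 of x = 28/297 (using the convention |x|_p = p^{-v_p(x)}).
|28/297|_3 = 27

Step 1 — compute v_3(x) by factoring powers of 3 out of the numerator and denominator: v_3(28/297) = -3. Step 2 — apply |x|_p = p^{-v_p(x)} = 3^{3} = 27.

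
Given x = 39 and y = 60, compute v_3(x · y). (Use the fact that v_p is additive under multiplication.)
v_3(2340) = 2

v_p(x) = 1 (factor: 39 = 3^1 · 13); v_p(y) = 1 (factor: 60 = 3^1 · 20). Additivity: v_p(xy) = v_p(x) + v_p(y) = 1 + 1 = 2. (Direct check: xy = 2340 = 3^2 · (260).)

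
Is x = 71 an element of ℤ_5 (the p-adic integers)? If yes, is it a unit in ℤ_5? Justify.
x ∈ ℤ_5^× (unit); v_5(x) = 0

ℤ_5 = {x ∈ ℚ_5 : v_5(x) ≥ 0} and ℤ_5^× = {x ∈ ℤ_5 : v_5(x) = 0}. Here v_5(71) = v_5(num) − v_5(den) = 0; compare against these criteria.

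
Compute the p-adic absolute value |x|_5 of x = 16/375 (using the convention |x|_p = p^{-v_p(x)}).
|16/375|_5 = 125

Step 1 — compute v_5(x) by factoring powers of 5 out of the numerator and denominator: v_5(16/375) = -3. Step 2 — apply |x|_p = p^{-v_p(x)} = 5^{3} = 125.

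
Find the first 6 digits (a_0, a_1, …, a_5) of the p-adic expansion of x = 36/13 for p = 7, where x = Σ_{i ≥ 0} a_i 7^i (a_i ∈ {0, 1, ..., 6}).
(a_0, …, a_5) = (6, 6, 5, 4, 2, 5)

v_7(36/13) = 0 (numerator and denominator both coprime to 7), so x ∈ ℤ_7^×. Compute digits iteratively via a_i = x_i mod 7, x_{i+1} = (x_i − a_i)/7, with x_0 = x:
  x_0 = 36/13;  a_0 = 6;  x_1 = (x_0 − 6)/7 = -6/13
  x_1 = -6/13;  a_1 = 6;  x_2 = (x_1 − 6)/7 = -12/13
  x_2 = -12/13;  a_2 = 5;  x_3 = (x_2 − 5)/7 = -11/13
  x_3 = -11/13;  a_3 = 4;  x_4 = (x_3 − 4)/7 = -9/13
  x_4 = -9/13;  a_4 = 2;  x_5 = (x_4 − 2)/7 = -5/13
  x_5 = -5/13;  a_5 = 5;  x_6 = (x_5 − 5)/7 = -10/13
Digits: (6, 6, 5, 4, 2, 5).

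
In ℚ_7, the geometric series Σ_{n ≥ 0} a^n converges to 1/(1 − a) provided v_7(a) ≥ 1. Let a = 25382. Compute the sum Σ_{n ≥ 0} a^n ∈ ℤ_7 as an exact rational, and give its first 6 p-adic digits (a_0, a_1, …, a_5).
Σ a^n = 1/(1 − a) = -1/25381;  first 6 digits = (1, 0, 0, 4, 3, 1)

v_7(a) = 3 ≥ 1, so the series converges in ℤ_7 to 1/(1 − a) = 1/(1 − 25382) = -1/25381. Expand this rational in ℤ_7: compute digits iteratively via d_i = x_i mod 7, x_{i+1} = (x_i − d_i)/7. The first 6 digits are (1, 0, 0, 4, 3, 1).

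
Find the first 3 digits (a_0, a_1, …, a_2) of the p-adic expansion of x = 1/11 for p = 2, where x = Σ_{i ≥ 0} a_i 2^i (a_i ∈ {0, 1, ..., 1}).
(a_0, …, a_2) = (1, 1, 0)

v_2(1/11) = 0 (numerator and denominator both coprime to 2), so x ∈ ℤ_2^×. Compute digits iteratively via a_i = x_i mod 2, x_{i+1} = (x_i − a_i)/2, with x_0 = x:
  x_0 = 1/11;  a_0 = 1;  x_1 = (x_0 − 1)/2 = -5/11
  x_1 = -5/11;  a_1 = 1;  x_2 = (x_1 − 1)/2 = -8/11
  x_2 = -8/11;  a_2 = 0;  x_3 = (x_2 − 0)/2 = -4/11
Digits: (1, 1, 0).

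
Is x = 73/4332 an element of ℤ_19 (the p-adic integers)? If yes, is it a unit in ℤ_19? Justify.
x ∉ ℤ_19 (v_19(x) = -2 < 0)

ℤ_19 = {x ∈ ℚ_19 : v_19(x) ≥ 0} and ℤ_19^× = {x ∈ ℤ_19 : v_19(x) = 0}. Here v_19(73/4332) = v_19(num) − v_19(den) = -2; compare against these criteria.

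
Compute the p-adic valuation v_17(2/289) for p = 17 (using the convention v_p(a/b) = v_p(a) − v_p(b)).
v_17(2/289) = -2

Factor powers of 17 from the numerator and denominator of the reduced fraction: 2 = 17^0 · 2 and 289 = 17^2 · 1. Apply v_p(a/b) = v_p(a) − v_p(b): v_17(2/289) = 0 − 2 = -2.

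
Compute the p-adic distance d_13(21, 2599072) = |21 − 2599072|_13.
d_13(21, 2599072) = 1/371293

Step 1 — x − y = 21 − 2599072 = -2599051. Step 2 — v_13(-2599051) = 5 (factor: -2599051 = −(13^5 · 7); the sign does not affect v_p). Step 3 — |x − y|_13 = 13^{-5} = 1/371293.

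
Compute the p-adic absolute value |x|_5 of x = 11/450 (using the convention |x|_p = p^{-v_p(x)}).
|11/450|_5 = 25

Step 1 — compute v_5(x) by factoring powers of 5 out of the numerator and denominator: v_5(11/450) = -2. Step 2 — apply |x|_p = p^{-v_p(x)} = 5^{2} = 25.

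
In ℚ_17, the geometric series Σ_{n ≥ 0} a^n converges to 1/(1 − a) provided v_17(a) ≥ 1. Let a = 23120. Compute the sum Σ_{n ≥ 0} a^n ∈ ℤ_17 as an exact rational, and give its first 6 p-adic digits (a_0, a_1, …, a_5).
Σ a^n = 1/(1 − a) = -1/23119;  first 6 digits = (1, 0, 12, 4, 8, 2)

v_17(a) = 2 ≥ 1, so the series converges in ℤ_17 to 1/(1 − a) = 1/(1 − 23120) = -1/23119. Expand this rational in ℤ_17: compute digits iteratively via d_i = x_i mod 17, x_{i+1} = (x_i − d_i)/17. The first 6 digits are (1, 0, 12, 4, 8, 2).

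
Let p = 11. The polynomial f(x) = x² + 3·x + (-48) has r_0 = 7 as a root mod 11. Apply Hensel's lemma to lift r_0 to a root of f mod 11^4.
r_3 = 2867 (mod 14641)

Hensel: r_{i+1} = r_i − f(r_i)·(f′(r_i))^{-1} mod 11^{i+2}, f′(x) = 2x + 3. Iterate:
  r_0 = 7 (mod 11)
  r_1 = 84 (mod 121)
  r_2 = 205 (mod 1331)
  r_3 = 2867 (mod 14641)
Final: r = 2867 satisfies f(r) ≡ 0 mod 11^4.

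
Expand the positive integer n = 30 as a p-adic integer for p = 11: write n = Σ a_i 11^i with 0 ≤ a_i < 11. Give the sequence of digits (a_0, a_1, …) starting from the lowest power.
(a_0, a_1, …) = (8, 2)

Repeated division by 11 gives the digits low-to-high: 30 = 8 + 2·11^1. Digit sequence: (8, 2).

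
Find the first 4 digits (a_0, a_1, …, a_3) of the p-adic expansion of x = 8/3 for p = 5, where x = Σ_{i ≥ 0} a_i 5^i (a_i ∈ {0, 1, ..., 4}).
(a_0, …, a_3) = (1, 2, 3, 1)

v_5(8/3) = 0 (numerator and denominator both coprime to 5), so x ∈ ℤ_5^×. Compute digits iteratively via a_i = x_i mod 5, x_{i+1} = (x_i − a_i)/5, with x_0 = x:
  x_0 = 8/3;  a_0 = 1;  x_1 = (x_0 − 1)/5 = 1/3
  x_1 = 1/3;  a_1 = 2;  x_2 = (x_1 − 2)/5 = -1/3
  x_2 = -1/3;  a_2 = 3;  x_3 = (x_2 − 3)/5 = -2/3
  x_3 = -2/3;  a_3 = 1;  x_4 = (x_3 − 1)/5 = -1/3
Digits: (1, 2, 3, 1).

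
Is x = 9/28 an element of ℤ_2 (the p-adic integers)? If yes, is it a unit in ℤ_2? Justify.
x ∉ ℤ_2 (v_2(x) = -2 < 0)

ℤ_2 = {x ∈ ℚ_2 : v_2(x) ≥ 0} and ℤ_2^× = {x ∈ ℤ_2 : v_2(x) = 0}. Here v_2(9/28) = v_2(num) − v_2(den) = -2; compare against these criteria.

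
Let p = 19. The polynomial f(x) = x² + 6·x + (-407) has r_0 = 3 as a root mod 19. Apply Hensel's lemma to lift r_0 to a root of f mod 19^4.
r_3 = 64413 (mod 130321)

Hensel: r_{i+1} = r_i − f(r_i)·(f′(r_i))^{-1} mod 19^{i+2}, f′(x) = 2x + 6. Iterate:
  r_0 = 3 (mod 19)
  r_1 = 155 (mod 361)
  r_2 = 2682 (mod 6859)
  r_3 = 64413 (mod 130321)
Final: r = 64413 satisfies f(r) ≡ 0 mod 19^4.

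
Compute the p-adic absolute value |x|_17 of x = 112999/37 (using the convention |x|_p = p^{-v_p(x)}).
|112999/37|_17 = 1/4913

Step 1 — compute v_17(x) by factoring powers of 17 out of the numerator and denominator: v_17(112999/37) = 3. Step 2 — apply |x|_p = p^{-v_p(x)} = 17^{-3} = 1/4913.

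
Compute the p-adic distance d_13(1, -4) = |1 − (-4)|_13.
d_13(1, -4) = 1

Step 1 — x − y = 1 − (-4) = 5. Step 2 — v_13(5) = 0 (factor: 5 = (13^0 · 5); the sign does not affect v_p). Step 3 — |x − y|_13 = 13^{0} = 1.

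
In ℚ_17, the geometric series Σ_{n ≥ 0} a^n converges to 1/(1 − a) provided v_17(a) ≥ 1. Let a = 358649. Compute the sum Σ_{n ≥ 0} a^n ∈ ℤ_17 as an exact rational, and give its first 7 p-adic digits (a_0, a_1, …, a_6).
Σ a^n = 1/(1 − a) = -1/358648;  first 7 digits = (1, 0, 0, 5, 4, 0, 8)

v_17(a) = 3 ≥ 1, so the series converges in ℤ_17 to 1/(1 − a) = 1/(1 − 358649) = -1/358648. Expand this rational in ℤ_17: compute digits iteratively via d_i = x_i mod 17, x_{i+1} = (x_i − d_i)/17. The first 7 digits are (1, 0, 0, 5, 4, 0, 8).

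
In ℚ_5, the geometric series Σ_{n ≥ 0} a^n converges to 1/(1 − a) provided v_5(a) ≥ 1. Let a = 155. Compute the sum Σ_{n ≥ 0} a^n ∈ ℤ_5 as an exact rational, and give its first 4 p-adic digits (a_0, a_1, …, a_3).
Σ a^n = 1/(1 − a) = -1/154;  first 4 digits = (1, 1, 2, 4)

v_5(a) = 1 ≥ 1, so the series converges in ℤ_5 to 1/(1 − a) = 1/(1 − 155) = -1/154. Expand this rational in ℤ_5: compute digits iteratively via d_i = x_i mod 5, x_{i+1} = (x_i − d_i)/5. The first 4 digits are (1, 1, 2, 4).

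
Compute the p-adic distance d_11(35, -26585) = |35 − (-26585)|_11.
d_11(35, -26585) = 1/1331

Step 1 — x − y = 35 − (-26585) = 26620. Step 2 — v_11(26620) = 3 (factor: 26620 = (11^3 · 20); the sign does not affect v_p). Step 3 — |x − y|_11 = 11^{-3} = 1/1331.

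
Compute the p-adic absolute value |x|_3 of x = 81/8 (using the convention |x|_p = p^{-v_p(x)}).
|81/8|_3 = 1/81

Step 1 — compute v_3(x) by factoring powers of 3 out of the numerator and denominator: v_3(81/8) = 4. Step 2 — apply |x|_p = p^{-v_p(x)} = 3^{-4} = 1/81.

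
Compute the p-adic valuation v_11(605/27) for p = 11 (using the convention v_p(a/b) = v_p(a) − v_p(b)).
v_11(605/27) = 2

Factor powers of 11 from the numerator and denominator of the reduced fraction: 605 = 11^2 · 5 and 27 = 11^0 · 27. Apply v_p(a/b) = v_p(a) − v_p(b): v_11(605/27) = 2 − 0 = 2.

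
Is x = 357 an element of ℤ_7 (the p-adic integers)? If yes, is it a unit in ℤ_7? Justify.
x ∈ ℤ_7 but not a unit; v_7(x) = 1 > 0

ℤ_7 = {x ∈ ℚ_7 : v_7(x) ≥ 0} and ℤ_7^× = {x ∈ ℤ_7 : v_7(x) = 0}. Here v_7(357) = v_7(num) − v_7(den) = 1; compare against these criteria.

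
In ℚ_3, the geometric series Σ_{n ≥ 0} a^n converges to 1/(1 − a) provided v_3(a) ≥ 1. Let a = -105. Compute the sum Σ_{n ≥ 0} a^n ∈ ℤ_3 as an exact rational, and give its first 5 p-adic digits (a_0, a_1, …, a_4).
Σ a^n = 1/(1 − a) = 1/106;  first 5 digits = (1, 1, 1, 0, 1)

v_3(a) = 1 ≥ 1, so the series converges in ℤ_3 to 1/(1 − a) = 1/(1 − (-105)) = 1/106. Expand this rational in ℤ_3: compute digits iteratively via d_i = x_i mod 3, x_{i+1} = (x_i − d_i)/3. The first 5 digits are (1, 1, 1, 0, 1).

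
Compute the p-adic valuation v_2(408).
v_2(408) = 3

v_2(n) is the largest exponent k such that 2^k divides n. Factor out: 408 = 2^3 · 51. (Sign doesn't affect v_p.) So v_2(408) = 3.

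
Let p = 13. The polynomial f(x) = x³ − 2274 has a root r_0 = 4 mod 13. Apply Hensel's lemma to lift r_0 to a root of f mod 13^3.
r_2 = 1226 (mod 2197)

Hensel: r_{i+1} = r_i − f(r_i)/f′(r_i) mod 13^{i+2}, where f′(x) = 3x². Iterate:
  r_0 = 4 (mod 13)
  r_1 = 43 (mod 169)
  r_2 = 1226 (mod 2197)
Final: r = 1226 with f(r) ≡ 0 mod 13^3.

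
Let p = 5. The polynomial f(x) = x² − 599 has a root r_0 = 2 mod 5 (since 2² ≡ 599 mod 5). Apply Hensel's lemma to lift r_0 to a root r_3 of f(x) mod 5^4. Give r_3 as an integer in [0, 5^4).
r_3 = 582 (mod 625)

Hensel's recurrence: r_{i+1} = r_i − f(r_i)·(f′(r_i))^{-1} mod 5^{i+2}, with f′(x) = 2x. Iterate:
  r_0 = 2 (mod 5)
  r_1 = 7 (mod 25)
  r_2 = 82 (mod 125)
  r_3 = 582 (mod 625)
Final: r_3 = 582, and one checks f(r_3) ≡ 0 mod 5^4.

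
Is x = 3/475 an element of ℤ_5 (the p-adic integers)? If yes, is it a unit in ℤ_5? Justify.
x ∉ ℤ_5 (v_5(x) = -2 < 0)

ℤ_5 = {x ∈ ℚ_5 : v_5(x) ≥ 0} and ℤ_5^× = {x ∈ ℤ_5 : v_5(x) = 0}. Here v_5(3/475) = v_5(num) − v_5(den) = -2; compare against these criteria.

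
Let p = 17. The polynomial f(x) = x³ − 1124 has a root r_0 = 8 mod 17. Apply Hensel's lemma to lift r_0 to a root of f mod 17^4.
r_3 = 38683 (mod 83521)

Hensel: r_{i+1} = r_i − f(r_i)/f′(r_i) mod 17^{i+2}, where f′(x) = 3x². Iterate:
  r_0 = 8 (mod 17)
  r_1 = 246 (mod 289)
  r_2 = 4292 (mod 4913)
  r_3 = 38683 (mod 83521)
Final: r = 38683 with f(r) ≡ 0 mod 17^4.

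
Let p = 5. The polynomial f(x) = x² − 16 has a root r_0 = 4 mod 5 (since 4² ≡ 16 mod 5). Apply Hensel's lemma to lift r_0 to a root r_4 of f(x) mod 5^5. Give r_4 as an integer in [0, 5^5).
r_4 = 4 (mod 3125)

Hensel's recurrence: r_{i+1} = r_i − f(r_i)·(f′(r_i))^{-1} mod 5^{i+2}, with f′(x) = 2x. Iterate:
  r_0 = 4 (mod 5)
  r_1 = 4 (mod 25)
  r_2 = 4 (mod 125)
  r_3 = 4 (mod 625)
  r_4 = 4 (mod 3125)
Final: r_4 = 4, and one checks f(r_4) ≡ 0 mod 5^5.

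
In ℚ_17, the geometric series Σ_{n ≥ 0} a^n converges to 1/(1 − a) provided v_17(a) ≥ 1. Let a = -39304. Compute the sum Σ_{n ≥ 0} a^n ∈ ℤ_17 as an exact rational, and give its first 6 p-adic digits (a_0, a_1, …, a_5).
Σ a^n = 1/(1 − a) = 1/39305;  first 6 digits = (1, 0, 0, 9, 16, 16)

v_17(a) = 3 ≥ 1, so the series converges in ℤ_17 to 1/(1 − a) = 1/(1 − (-39304)) = 1/39305. Expand this rational in ℤ_17: compute digits iteratively via d_i = x_i mod 17, x_{i+1} = (x_i − d_i)/17. The first 6 digits are (1, 0, 0, 9, 16, 16).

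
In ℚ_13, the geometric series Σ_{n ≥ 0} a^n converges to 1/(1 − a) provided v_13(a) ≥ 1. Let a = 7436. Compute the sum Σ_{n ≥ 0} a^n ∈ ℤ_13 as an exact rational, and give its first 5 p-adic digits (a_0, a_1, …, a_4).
Σ a^n = 1/(1 − a) = -1/7435;  first 5 digits = (1, 0, 5, 3, 12)

v_13(a) = 2 ≥ 1, so the series converges in ℤ_13 to 1/(1 − a) = 1/(1 − 7436) = -1/7435. Expand this rational in ℤ_13: compute digits iteratively via d_i = x_i mod 13, x_{i+1} = (x_i − d_i)/13. The first 5 digits are (1, 0, 5, 3, 12).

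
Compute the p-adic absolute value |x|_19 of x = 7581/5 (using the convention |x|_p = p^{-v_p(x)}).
|7581/5|_19 = 1/361

Step 1 — compute v_19(x) by factoring powers of 19 out of the numerator and denominator: v_19(7581/5) = 2. Step 2 — apply |x|_p = p^{-v_p(x)} = 19^{-2} = 1/361.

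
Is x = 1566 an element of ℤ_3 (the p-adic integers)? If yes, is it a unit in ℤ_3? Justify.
x ∈ ℤ_3 but not a unit; v_3(x) = 3 > 0

ℤ_3 = {x ∈ ℚ_3 : v_3(x) ≥ 0} and ℤ_3^× = {x ∈ ℤ_3 : v_3(x) = 0}. Here v_3(1566) = v_3(num) − v_3(den) = 3; compare against these criteria.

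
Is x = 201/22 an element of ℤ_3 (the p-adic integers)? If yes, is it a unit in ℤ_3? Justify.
x ∈ ℤ_3 but not a unit; v_3(x) = 1 > 0

ℤ_3 = {x ∈ ℚ_3 : v_3(x) ≥ 0} and ℤ_3^× = {x ∈ ℤ_3 : v_3(x) = 0}. Here v_3(201/22) = v_3(num) − v_3(den) = 1; compare against these criteria.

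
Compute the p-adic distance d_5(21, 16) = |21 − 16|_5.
d_5(21, 16) = 1/5

Step 1 — x − y = 21 − 16 = 5. Step 2 — v_5(5) = 1 (factor: 5 = (5^1 · 1); the sign does not affect v_p). Step 3 — |x − y|_5 = 5^{-1} = 1/5.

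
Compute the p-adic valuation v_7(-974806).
v_7(-974806) = 5

v_7(n) is the largest exponent k such that 7^k divides n. Factor out: -974806 = -7^5 · 58. (Sign doesn't affect v_p.) So v_7(-974806) = 5.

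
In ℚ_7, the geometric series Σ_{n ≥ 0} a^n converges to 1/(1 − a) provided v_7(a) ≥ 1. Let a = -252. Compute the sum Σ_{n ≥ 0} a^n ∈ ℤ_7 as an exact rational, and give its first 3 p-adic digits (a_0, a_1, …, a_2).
Σ a^n = 1/(1 − a) = 1/253;  first 3 digits = (1, 6, 2)

v_7(a) = 1 ≥ 1, so the series converges in ℤ_7 to 1/(1 − a) = 1/(1 − (-252)) = 1/253. Expand this rational in ℤ_7: compute digits iteratively via d_i = x_i mod 7, x_{i+1} = (x_i − d_i)/7. The first 3 digits are (1, 6, 2).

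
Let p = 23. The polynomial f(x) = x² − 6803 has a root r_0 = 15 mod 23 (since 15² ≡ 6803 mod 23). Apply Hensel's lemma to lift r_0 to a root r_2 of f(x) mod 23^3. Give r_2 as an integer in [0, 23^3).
r_2 = 728 (mod 12167)

Hensel's recurrence: r_{i+1} = r_i − f(r_i)·(f′(r_i))^{-1} mod 23^{i+2}, with f′(x) = 2x. Iterate:
  r_0 = 15 (mod 23)
  r_1 = 199 (mod 529)
  r_2 = 728 (mod 12167)
Final: r_2 = 728, and one checks f(r_2) ≡ 0 mod 23^3.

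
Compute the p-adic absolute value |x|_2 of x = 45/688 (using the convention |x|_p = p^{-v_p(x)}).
|45/688|_2 = 16

Step 1 — compute v_2(x) by factoring powers of 2 out of the numerator and denominator: v_2(45/688) = -4. Step 2 — apply |x|_p = p^{-v_p(x)} = 2^{4} = 16.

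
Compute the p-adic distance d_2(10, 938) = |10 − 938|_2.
d_2(10, 938) = 1/32

Step 1 — x − y = 10 − 938 = -928. Step 2 — v_2(-928) = 5 (factor: -928 = −(2^5 · 29); the sign does not affect v_p). Step 3 — |x − y|_2 = 2^{-5} = 1/32.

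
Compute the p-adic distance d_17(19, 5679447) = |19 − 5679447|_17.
d_17(19, 5679447) = 1/1419857

Step 1 — x − y = 19 − 5679447 = -5679428. Step 2 — v_17(-5679428) = 5 (factor: -5679428 = −(17^5 · 4); the sign does not affect v_p). Step 3 — |x − y|_17 = 17^{-5} = 1/1419857.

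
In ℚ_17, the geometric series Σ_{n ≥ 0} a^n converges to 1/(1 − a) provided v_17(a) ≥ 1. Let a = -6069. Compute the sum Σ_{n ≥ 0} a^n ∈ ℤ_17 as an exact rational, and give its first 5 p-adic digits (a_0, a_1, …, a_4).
Σ a^n = 1/(1 − a) = 1/6070;  first 5 digits = (1, 0, 13, 15, 15)

v_17(a) = 2 ≥ 1, so the series converges in ℤ_17 to 1/(1 − a) = 1/(1 − (-6069)) = 1/6070. Expand this rational in ℤ_17: compute digits iteratively via d_i = x_i mod 17, x_{i+1} = (x_i − d_i)/17. The first 5 digits are (1, 0, 13, 15, 15).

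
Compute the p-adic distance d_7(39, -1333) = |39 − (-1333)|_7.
d_7(39, -1333) = 1/343

Step 1 — x − y = 39 − (-1333) = 1372. Step 2 — v_7(1372) = 3 (factor: 1372 = (7^3 · 4); the sign does not affect v_p). Step 3 — |x − y|_7 = 7^{-3} = 1/343.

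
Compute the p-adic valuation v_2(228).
v_2(228) = 2

v_2(n) is the largest exponent k such that 2^k divides n. Factor out: 228 = 2^2 · 57. (Sign doesn't affect v_p.) So v_2(228) = 2.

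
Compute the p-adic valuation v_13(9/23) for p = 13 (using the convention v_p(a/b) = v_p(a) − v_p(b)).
v_13(9/23) = 0

Factor powers of 13 from the numerator and denominator of the reduced fraction: 9 = 13^0 · 9 and 23 = 13^0 · 23. Apply v_p(a/b) = v_p(a) − v_p(b): v_13(9/23) = 0 − 0 = 0.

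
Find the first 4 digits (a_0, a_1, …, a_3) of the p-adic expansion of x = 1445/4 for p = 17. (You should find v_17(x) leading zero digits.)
(a_0, …, a_3) = (0, 0, 14, 12)

v_17(1445/4) = 2, so a_0 = ... = a_1 = 0. Factor out: x = 17^2 · u with u = 5/4 a unit in ℤ_17. Expand u iteratively via a_{v+i} = u_i mod 17, u_{i+1} = (u_i − a_{v+i})/17:
  u_0 = 5/4;  a_2 = 14;  u_1 = (u_0 − 14)/17 = -3/4
  u_1 = -3/4;  a_3 = 12;  u_2 = (u_1 − 12)/17 = -3/4
Digits: (0, 0, 14, 12).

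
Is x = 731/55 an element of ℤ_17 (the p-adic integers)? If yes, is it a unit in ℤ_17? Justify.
x ∈ ℤ_17 but not a unit; v_17(x) = 1 > 0

ℤ_17 = {x ∈ ℚ_17 : v_17(x) ≥ 0} and ℤ_17^× = {x ∈ ℤ_17 : v_17(x) = 0}. Here v_17(731/55) = v_17(num) − v_17(den) = 1; compare against these criteria.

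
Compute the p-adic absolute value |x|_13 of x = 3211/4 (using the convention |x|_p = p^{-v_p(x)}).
|3211/4|_13 = 1/169

Step 1 — compute v_13(x) by factoring powers of 13 out of the numerator and denominator: v_13(3211/4) = 2. Step 2 — apply |x|_p = p^{-v_p(x)} = 13^{-2} = 1/169.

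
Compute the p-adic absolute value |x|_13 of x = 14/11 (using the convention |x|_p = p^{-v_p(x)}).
|14/11|_13 = 1

Step 1 — compute v_13(x) by factoring powers of 13 out of the numerator and denominator: v_13(14/11) = 0. Step 2 — apply |x|_p = p^{-v_p(x)} = 13^{0} = 1.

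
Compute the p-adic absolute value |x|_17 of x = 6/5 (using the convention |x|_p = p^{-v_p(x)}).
|6/5|_17 = 1

Step 1 — compute v_17(x) by factoring powers of 17 out of the numerator and denominator: v_17(6/5) = 0. Step 2 — apply |x|_p = p^{-v_p(x)} = 17^{0} = 1.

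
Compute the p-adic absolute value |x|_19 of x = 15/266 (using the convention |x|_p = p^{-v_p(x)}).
|15/266|_19 = 19

Step 1 — compute v_19(x) by factoring powers of 19 out of the numerator and denominator: v_19(15/266) = -1. Step 2 — apply |x|_p = p^{-v_p(x)} = 19^{1} = 19.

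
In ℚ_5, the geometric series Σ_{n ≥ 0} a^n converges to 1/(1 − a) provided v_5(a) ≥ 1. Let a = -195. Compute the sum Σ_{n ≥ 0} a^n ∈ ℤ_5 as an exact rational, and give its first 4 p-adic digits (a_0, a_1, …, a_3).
Σ a^n = 1/(1 − a) = 1/196;  first 4 digits = (1, 1, 3, 3)

v_5(a) = 1 ≥ 1, so the series converges in ℤ_5 to 1/(1 − a) = 1/(1 − (-195)) = 1/196. Expand this rational in ℤ_5: compute digits iteratively via d_i = x_i mod 5, x_{i+1} = (x_i − d_i)/5. The first 4 digits are (1, 1, 3, 3).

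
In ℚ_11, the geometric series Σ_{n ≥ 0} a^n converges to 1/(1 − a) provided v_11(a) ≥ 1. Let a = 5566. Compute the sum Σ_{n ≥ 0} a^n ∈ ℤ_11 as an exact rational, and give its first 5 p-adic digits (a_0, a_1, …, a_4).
Σ a^n = 1/(1 − a) = -1/5565;  first 5 digits = (1, 0, 2, 4, 4)

v_11(a) = 2 ≥ 1, so the series converges in ℤ_11 to 1/(1 − a) = 1/(1 − 5566) = -1/5565. Expand this rational in ℤ_11: compute digits iteratively via d_i = x_i mod 11, x_{i+1} = (x_i − d_i)/11. The first 5 digits are (1, 0, 2, 4, 4).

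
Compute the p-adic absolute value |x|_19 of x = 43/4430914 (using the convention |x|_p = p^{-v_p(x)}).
|43/4430914|_19 = 130321

Step 1 — compute v_19(x) by factoring powers of 19 out of the numerator and denominator: v_19(43/4430914) = -4. Step 2 — apply |x|_p = p^{-v_p(x)} = 19^{4} = 130321.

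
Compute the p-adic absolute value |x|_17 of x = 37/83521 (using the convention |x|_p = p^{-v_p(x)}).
|37/83521|_17 = 83521

Step 1 — compute v_17(x) by factoring powers of 17 out of the numerator and denominator: v_17(37/83521) = -4. Step 2 — apply |x|_p = p^{-v_p(x)} = 17^{4} = 83521.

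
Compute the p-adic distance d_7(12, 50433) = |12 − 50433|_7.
d_7(12, 50433) = 1/16807

Step 1 — x − y = 12 − 50433 = -50421. Step 2 — v_7(-50421) = 5 (factor: -50421 = −(7^5 · 3); the sign does not affect v_p). Step 3 — |x − y|_7 = 7^{-5} = 1/16807.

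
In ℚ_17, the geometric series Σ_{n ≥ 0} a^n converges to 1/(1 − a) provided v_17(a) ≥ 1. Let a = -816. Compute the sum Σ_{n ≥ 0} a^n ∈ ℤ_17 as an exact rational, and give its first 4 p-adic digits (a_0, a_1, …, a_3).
Σ a^n = 1/(1 − a) = 1/817;  first 4 digits = (1, 3, 6, 9)

v_17(a) = 1 ≥ 1, so the series converges in ℤ_17 to 1/(1 − a) = 1/(1 − (-816)) = 1/817. Expand this rational in ℤ_17: compute digits iteratively via d_i = x_i mod 17, x_{i+1} = (x_i − d_i)/17. The first 4 digits are (1, 3, 6, 9).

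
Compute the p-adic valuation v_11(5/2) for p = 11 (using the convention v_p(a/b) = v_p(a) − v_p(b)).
v_11(5/2) = 0

Factor powers of 11 from the numerator and denominator of the reduced fraction: 5 = 11^0 · 5 and 2 = 11^0 · 2. Apply v_p(a/b) = v_p(a) − v_p(b): v_11(5/2) = 0 − 0 = 0.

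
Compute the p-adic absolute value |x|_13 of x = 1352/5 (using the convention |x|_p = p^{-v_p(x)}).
|1352/5|_13 = 1/169

Step 1 — compute v_13(x) by factoring powers of 13 out of the numerator and denominator: v_13(1352/5) = 2. Step 2 — apply |x|_p = p^{-v_p(x)} = 13^{-2} = 1/169.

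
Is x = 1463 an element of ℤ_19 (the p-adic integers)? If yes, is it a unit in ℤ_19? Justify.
x ∈ ℤ_19 but not a unit; v_19(x) = 1 > 0

ℤ_19 = {x ∈ ℚ_19 : v_19(x) ≥ 0} and ℤ_19^× = {x ∈ ℤ_19 : v_19(x) = 0}. Here v_19(1463) = v_19(num) − v_19(den) = 1; compare against these criteria.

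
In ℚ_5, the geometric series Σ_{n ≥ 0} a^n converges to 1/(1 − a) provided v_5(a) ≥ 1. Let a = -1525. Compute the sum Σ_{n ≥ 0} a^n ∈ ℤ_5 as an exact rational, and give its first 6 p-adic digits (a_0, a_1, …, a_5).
Σ a^n = 1/(1 − a) = 1/1526;  first 6 digits = (1, 0, 4, 2, 3, 3)

v_5(a) = 2 ≥ 1, so the series converges in ℤ_5 to 1/(1 − a) = 1/(1 − (-1525)) = 1/1526. Expand this rational in ℤ_5: compute digits iteratively via d_i = x_i mod 5, x_{i+1} = (x_i − d_i)/5. The first 6 digits are (1, 0, 4, 2, 3, 3).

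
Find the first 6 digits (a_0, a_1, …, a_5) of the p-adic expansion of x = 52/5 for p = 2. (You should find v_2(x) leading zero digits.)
(a_0, …, a_5) = (0, 0, 1, 0, 0, 1)

v_2(52/5) = 2, so a_0 = ... = a_1 = 0. Factor out: x = 2^2 · u with u = 13/5 a unit in ℤ_2. Expand u iteratively via a_{v+i} = u_i mod 2, u_{i+1} = (u_i − a_{v+i})/2:
  u_0 = 13/5;  a_2 = 1;  u_1 = (u_0 − 1)/2 = 4/5
  u_1 = 4/5;  a_3 = 0;  u_2 = (u_1 − 0)/2 = 2/5
  u_2 = 2/5;  a_4 = 0;  u_3 = (u_2 − 0)/2 = 1/5
  u_3 = 1/5;  a_5 = 1;  u_4 = (u_3 − 1)/2 = -2/5
Digits: (0, 0, 1, 0, 0, 1).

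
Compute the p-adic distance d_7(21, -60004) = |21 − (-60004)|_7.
d_7(21, -60004) = 1/2401

Step 1 — x − y = 21 − (-60004) = 60025. Step 2 — v_7(60025) = 4 (factor: 60025 = (7^4 · 25); the sign does not affect v_p). Step 3 — |x − y|_7 = 7^{-4} = 1/2401.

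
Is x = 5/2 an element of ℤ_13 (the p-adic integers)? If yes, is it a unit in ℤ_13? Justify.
x ∈ ℤ_13^× (unit); v_13(x) = 0

ℤ_13 = {x ∈ ℚ_13 : v_13(x) ≥ 0} and ℤ_13^× = {x ∈ ℤ_13 : v_13(x) = 0}. Here v_13(5/2) = v_13(num) − v_13(den) = 0; compare against these criteria.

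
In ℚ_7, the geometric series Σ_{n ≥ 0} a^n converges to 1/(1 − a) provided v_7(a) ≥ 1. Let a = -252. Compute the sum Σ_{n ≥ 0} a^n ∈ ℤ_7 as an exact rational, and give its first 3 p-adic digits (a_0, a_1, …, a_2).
Σ a^n = 1/(1 − a) = 1/253;  first 3 digits = (1, 6, 2)

v_7(a) = 1 ≥ 1, so the series converges in ℤ_7 to 1/(1 − a) = 1/(1 − (-252)) = 1/253. Expand this rational in ℤ_7: compute digits iteratively via d_i = x_i mod 7, x_{i+1} = (x_i − d_i)/7. The first 3 digits are (1, 6, 2).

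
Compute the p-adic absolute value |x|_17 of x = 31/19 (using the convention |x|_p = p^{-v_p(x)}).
|31/19|_17 = 1

Step 1 — compute v_17(x) by factoring powers of 17 out of the numerator and denominator: v_17(31/19) = 0. Step 2 — apply |x|_p = p^{-v_p(x)} = 17^{0} = 1.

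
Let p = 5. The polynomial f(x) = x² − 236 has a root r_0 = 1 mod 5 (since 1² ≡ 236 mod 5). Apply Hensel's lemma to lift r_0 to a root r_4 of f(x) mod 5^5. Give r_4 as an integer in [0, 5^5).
r_4 = 231 (mod 3125)

Hensel's recurrence: r_{i+1} = r_i − f(r_i)·(f′(r_i))^{-1} mod 5^{i+2}, with f′(x) = 2x. Iterate:
  r_0 = 1 (mod 5)
  r_1 = 6 (mod 25)
  r_2 = 106 (mod 125)
  r_3 = 231 (mod 625)
  r_4 = 231 (mod 3125)
Final: r_4 = 231, and one checks f(r_4) ≡ 0 mod 5^5.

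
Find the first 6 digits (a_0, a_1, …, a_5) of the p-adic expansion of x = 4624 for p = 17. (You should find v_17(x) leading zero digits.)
(a_0, …, a_5) = (0, 0, 16, 0, 0, 0)

v_17(4624) = 2, so a_0 = ... = a_1 = 0. Factor out: x = 17^2 · u with u = 16 a unit in ℤ_17. Expand u iteratively via a_{v+i} = u_i mod 17, u_{i+1} = (u_i − a_{v+i})/17:
  u_0 = 16;  a_2 = 16;  u_1 = (u_0 − 16)/17 = 0
  u_1 = 0;  a_3 = 0;  u_2 = (u_1 − 0)/17 = 0
  u_2 = 0;  a_4 = 0;  u_3 = (u_2 − 0)/17 = 0
  u_3 = 0;  a_5 = 0;  u_4 = (u_3 − 0)/17 = 0
Digits: (0, 0, 16, 0, 0, 0).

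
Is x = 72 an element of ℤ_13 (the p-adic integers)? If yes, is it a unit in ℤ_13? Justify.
x ∈ ℤ_13^× (unit); v_13(x) = 0

ℤ_13 = {x ∈ ℚ_13 : v_13(x) ≥ 0} and ℤ_13^× = {x ∈ ℤ_13 : v_13(x) = 0}. Here v_13(72) = v_13(num) − v_13(den) = 0; compare against these criteria.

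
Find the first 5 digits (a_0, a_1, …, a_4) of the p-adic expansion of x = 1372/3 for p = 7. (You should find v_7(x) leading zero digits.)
(a_0, …, a_4) = (0, 0, 0, 6, 4)

v_7(1372/3) = 3, so a_0 = ... = a_2 = 0. Factor out: x = 7^3 · u with u = 4/3 a unit in ℤ_7. Expand u iteratively via a_{v+i} = u_i mod 7, u_{i+1} = (u_i − a_{v+i})/7:
  u_0 = 4/3;  a_3 = 6;  u_1 = (u_0 − 6)/7 = -2/3
  u_1 = -2/3;  a_4 = 4;  u_2 = (u_1 − 4)/7 = -2/3
Digits: (0, 0, 0, 6, 4).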